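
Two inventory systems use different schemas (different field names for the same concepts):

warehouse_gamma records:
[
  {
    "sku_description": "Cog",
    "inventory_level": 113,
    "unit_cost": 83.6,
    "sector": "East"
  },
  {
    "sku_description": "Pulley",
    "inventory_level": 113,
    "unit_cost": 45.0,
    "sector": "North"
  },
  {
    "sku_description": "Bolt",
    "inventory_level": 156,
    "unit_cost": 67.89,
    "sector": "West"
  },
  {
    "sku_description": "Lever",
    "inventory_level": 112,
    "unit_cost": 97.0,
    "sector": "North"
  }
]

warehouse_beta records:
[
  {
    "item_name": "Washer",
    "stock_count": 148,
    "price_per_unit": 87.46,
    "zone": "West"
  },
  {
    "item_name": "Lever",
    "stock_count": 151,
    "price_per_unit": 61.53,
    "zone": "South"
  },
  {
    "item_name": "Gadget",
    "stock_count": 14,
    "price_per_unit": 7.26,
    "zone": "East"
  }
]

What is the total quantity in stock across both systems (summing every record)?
807

To reconcile these schemas, identify the field holding the quantity in stock in each system:
1. In warehouse_gamma it is "inventory_level"
2. In warehouse_beta it is "stock_count"

From warehouse_gamma: 113 + 113 + 156 + 112 = 494
From warehouse_beta: 148 + 151 + 14 = 313

Total: 494 + 313 = 807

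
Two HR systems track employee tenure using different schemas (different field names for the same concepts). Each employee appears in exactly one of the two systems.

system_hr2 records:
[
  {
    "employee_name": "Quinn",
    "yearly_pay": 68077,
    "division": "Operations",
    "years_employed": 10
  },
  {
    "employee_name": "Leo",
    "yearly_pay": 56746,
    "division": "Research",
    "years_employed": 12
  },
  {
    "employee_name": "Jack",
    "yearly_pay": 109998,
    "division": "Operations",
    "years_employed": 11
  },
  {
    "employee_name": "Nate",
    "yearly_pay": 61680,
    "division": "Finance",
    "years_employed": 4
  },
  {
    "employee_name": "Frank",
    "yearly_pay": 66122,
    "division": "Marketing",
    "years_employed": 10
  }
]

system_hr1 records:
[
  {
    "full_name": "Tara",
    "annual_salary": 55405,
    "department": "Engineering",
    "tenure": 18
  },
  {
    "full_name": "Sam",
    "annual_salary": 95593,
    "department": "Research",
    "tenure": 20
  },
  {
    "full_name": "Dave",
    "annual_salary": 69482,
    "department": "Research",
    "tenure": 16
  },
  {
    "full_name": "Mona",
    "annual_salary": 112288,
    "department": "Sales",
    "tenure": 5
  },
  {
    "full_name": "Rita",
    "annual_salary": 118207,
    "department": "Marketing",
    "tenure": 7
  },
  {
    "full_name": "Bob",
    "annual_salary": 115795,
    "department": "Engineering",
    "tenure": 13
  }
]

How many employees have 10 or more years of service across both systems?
8

Reconcile schemas: "years_employed" (system_hr2) = "tenure" (system_hr1) = years of service

From system_hr2: 4 employees with >= 10 years
From system_hr1: 4 employees with >= 10 years

Total: 4 + 4 = 8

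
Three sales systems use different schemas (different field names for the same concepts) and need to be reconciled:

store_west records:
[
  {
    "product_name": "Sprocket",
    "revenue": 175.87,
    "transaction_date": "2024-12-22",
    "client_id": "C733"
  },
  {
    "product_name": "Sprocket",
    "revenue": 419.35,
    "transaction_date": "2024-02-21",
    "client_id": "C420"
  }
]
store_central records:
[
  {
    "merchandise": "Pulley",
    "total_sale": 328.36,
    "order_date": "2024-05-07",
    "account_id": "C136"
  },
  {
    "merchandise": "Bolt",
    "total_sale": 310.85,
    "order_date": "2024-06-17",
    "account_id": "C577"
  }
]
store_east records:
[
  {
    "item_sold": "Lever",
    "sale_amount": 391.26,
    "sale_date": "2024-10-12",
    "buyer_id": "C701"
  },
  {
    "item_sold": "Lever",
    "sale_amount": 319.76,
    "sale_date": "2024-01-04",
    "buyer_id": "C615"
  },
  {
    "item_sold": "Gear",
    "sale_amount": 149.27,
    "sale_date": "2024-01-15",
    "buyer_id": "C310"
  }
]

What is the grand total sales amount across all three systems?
2094.72

Schema reconciliation - all amount fields map to sale amount:

store_west (revenue): 595.22
store_central (total_sale): 639.21
store_east (sale_amount): 860.29

Grand total: 2094.72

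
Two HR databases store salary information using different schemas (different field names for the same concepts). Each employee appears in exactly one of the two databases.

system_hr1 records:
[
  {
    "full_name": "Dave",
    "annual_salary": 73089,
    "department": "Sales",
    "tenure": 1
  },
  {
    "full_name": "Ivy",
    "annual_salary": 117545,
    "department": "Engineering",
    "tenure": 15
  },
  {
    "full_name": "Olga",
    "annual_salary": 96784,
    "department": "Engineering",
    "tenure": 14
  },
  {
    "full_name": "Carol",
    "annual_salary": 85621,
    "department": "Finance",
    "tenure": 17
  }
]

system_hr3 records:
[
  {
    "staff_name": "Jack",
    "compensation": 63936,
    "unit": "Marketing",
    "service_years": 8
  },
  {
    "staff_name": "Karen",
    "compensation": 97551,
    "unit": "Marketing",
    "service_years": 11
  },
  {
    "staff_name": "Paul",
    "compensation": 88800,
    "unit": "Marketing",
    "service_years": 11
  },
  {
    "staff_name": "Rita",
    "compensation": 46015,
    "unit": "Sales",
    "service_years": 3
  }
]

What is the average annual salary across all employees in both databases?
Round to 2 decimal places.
83667.63

Schema mapping: "annual_salary" (system_hr1) = "compensation" (system_hr3) = annual salary

All salaries: [73089, 117545, 96784, 85621, 63936, 97551, 88800, 46015]
Sum: 669341
Count: 8
Average: 669341 / 8 = 83667.63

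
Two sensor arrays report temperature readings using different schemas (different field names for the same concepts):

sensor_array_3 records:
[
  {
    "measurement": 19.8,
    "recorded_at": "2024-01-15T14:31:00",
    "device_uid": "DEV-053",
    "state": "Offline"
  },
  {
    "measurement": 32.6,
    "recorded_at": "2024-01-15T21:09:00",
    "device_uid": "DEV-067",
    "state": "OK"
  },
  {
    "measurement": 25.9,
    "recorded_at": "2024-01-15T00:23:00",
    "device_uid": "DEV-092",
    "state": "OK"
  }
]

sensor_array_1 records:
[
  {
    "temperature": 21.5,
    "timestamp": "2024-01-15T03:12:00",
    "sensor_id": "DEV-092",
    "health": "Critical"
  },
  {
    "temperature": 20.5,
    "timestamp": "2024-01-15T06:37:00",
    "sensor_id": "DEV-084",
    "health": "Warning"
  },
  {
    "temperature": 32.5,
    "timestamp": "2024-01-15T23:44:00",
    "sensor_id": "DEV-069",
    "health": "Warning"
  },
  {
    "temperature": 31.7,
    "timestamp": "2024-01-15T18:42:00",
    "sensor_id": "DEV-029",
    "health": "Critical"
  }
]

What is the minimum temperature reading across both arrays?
19.8

Schema mapping: "measurement" (sensor_array_3) = "temperature" (sensor_array_1) = temperature reading

Minimum in sensor_array_3: 19.8
Minimum in sensor_array_1: 20.5

Overall minimum: min(19.8, 20.5) = 19.8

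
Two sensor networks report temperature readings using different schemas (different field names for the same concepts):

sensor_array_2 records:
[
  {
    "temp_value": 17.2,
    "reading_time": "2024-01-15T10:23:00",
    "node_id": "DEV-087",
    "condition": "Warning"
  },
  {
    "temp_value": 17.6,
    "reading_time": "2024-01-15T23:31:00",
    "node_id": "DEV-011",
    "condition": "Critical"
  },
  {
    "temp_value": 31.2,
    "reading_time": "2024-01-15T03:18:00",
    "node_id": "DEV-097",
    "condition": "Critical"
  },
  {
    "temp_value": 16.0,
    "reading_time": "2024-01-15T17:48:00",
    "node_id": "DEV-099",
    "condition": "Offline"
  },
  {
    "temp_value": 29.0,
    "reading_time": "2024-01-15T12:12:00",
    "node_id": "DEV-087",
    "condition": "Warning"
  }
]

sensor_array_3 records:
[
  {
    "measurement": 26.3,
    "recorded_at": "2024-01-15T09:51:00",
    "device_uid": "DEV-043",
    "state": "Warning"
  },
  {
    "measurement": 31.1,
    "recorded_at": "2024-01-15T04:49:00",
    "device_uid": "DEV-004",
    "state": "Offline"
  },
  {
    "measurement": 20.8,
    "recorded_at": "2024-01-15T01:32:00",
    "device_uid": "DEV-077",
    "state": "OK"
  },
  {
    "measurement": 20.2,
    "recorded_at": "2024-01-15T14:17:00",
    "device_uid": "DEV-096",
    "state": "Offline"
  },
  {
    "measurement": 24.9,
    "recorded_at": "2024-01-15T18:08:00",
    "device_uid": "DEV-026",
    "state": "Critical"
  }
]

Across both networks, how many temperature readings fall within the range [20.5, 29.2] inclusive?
4

Schema mapping: "temp_value" (sensor_array_2) = "measurement" (sensor_array_3) = temperature

Readings in [20.5, 29.2] from sensor_array_2: 1
Readings in [20.5, 29.2] from sensor_array_3: 3

Total count: 1 + 3 = 4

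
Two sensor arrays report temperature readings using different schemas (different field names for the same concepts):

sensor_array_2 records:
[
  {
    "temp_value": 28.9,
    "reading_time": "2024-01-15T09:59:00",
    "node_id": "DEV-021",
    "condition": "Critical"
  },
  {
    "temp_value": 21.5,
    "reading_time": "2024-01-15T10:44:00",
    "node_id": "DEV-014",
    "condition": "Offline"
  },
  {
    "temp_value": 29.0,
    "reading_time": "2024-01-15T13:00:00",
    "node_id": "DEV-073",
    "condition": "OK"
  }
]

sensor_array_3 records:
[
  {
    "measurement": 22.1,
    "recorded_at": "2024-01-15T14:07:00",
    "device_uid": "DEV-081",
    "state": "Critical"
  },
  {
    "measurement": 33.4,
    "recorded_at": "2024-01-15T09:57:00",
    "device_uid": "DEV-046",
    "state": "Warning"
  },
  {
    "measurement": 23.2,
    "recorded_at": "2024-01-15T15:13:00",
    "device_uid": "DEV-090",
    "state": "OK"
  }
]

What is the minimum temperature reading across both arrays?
21.5

Schema mapping: "temp_value" (sensor_array_2) = "measurement" (sensor_array_3) = temperature reading

Minimum in sensor_array_2: 21.5
Minimum in sensor_array_3: 22.1

Overall minimum: min(21.5, 22.1) = 21.5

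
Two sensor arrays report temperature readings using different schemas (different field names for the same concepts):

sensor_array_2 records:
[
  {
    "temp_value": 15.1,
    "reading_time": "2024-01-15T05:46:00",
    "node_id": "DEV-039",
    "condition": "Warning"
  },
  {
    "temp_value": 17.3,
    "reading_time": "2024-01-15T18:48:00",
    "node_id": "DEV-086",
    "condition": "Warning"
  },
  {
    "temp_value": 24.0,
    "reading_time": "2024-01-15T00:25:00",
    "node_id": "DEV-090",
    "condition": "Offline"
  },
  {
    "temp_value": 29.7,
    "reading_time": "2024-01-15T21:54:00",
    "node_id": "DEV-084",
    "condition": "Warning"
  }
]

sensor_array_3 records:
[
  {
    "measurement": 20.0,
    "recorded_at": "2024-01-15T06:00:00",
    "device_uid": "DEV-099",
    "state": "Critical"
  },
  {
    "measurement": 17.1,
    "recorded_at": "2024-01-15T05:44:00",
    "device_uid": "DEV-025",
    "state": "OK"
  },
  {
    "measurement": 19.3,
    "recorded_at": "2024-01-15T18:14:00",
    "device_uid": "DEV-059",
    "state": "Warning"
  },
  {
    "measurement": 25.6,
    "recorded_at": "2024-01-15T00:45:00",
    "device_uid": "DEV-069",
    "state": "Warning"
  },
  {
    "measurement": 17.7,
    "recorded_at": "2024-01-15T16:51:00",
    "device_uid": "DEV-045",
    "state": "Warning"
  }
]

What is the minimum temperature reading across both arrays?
15.1

Schema mapping: "temp_value" (sensor_array_2) = "measurement" (sensor_array_3) = temperature reading

Minimum in sensor_array_2: 15.1
Minimum in sensor_array_3: 17.1

Overall minimum: min(15.1, 17.1) = 15.1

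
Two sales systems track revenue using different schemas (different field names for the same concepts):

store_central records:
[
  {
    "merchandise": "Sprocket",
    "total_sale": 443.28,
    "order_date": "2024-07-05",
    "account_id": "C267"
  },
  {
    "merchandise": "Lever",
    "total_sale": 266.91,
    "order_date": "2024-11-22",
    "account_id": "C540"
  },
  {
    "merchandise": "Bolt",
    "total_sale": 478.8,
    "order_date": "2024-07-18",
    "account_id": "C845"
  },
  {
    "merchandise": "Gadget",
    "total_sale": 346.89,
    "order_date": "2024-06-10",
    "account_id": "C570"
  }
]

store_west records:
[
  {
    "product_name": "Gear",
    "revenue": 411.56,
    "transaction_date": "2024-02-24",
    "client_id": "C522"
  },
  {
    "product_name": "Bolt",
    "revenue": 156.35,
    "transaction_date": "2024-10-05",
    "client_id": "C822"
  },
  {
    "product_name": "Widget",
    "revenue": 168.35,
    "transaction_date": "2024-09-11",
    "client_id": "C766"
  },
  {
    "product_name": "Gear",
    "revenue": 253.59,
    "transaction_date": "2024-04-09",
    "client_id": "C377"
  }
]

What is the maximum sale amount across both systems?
478.8

Reconcile: "total_sale" (store_central) = "revenue" (store_west) = sale amount

Maximum in store_central: 478.8
Maximum in store_west: 411.56

Overall maximum: max(478.8, 411.56) = 478.8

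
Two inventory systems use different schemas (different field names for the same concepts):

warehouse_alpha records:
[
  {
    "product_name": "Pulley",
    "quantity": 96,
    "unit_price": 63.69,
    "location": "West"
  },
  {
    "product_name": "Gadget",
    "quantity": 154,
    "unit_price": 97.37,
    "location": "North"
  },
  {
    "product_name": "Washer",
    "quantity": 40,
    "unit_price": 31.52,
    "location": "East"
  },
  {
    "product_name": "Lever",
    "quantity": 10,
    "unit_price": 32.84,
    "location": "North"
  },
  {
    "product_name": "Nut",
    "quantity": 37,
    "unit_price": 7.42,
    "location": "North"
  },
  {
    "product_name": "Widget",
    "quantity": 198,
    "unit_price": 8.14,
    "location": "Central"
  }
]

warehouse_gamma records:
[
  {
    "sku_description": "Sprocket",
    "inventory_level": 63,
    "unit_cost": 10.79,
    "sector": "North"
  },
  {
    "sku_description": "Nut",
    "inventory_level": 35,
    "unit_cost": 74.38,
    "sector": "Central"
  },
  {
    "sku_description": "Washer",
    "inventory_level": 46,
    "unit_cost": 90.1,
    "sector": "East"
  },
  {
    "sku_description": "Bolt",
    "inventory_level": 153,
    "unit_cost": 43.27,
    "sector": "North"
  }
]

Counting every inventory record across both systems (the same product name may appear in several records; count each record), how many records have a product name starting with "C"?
0

Schema mapping: "product_name" (warehouse_alpha) = "sku_description" (warehouse_gamma) = product name

Records with product name starting with "C" in warehouse_alpha: 0
Records with product name starting with "C" in warehouse_gamma: 0

Total: 0 + 0 = 0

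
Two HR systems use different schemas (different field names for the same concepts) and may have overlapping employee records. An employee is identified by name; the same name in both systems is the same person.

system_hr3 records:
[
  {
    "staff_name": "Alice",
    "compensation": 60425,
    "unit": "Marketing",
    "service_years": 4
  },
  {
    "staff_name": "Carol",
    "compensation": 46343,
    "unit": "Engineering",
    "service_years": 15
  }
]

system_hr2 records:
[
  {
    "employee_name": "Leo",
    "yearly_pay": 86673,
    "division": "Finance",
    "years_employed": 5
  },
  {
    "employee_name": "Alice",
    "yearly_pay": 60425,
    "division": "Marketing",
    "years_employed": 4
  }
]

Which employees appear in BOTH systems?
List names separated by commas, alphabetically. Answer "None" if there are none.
Alice

Schema mapping: "staff_name" (system_hr3) = "employee_name" (system_hr2) = employee name

Names in system_hr3: ['Alice', 'Carol']
Names in system_hr2: ['Alice', 'Leo']

Intersection: ['Alice']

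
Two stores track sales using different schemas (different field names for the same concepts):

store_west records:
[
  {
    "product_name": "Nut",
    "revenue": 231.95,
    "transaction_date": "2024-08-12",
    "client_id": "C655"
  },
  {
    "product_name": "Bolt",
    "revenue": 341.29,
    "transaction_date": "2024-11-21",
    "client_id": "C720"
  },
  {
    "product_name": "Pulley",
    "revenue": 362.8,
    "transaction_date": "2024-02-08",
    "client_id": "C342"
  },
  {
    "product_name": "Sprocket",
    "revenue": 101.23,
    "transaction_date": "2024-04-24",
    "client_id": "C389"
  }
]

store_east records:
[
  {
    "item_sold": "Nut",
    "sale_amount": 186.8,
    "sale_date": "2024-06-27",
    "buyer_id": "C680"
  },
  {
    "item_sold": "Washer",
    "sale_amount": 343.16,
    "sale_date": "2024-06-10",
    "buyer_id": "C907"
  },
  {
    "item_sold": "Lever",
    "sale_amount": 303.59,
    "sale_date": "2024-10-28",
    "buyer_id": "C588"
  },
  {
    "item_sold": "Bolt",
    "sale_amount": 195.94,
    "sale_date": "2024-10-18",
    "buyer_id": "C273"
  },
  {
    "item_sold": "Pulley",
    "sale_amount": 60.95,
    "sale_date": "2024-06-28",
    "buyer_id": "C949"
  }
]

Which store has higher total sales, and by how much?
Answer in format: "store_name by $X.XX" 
store_east by $53.17

Schema mapping: "revenue" (store_west) = "sale_amount" (store_east) = sale amount

Total for store_west: 1037.27
Total for store_east: 1090.44

Difference: |1037.27 - 1090.44| = 53.17
store_east has higher sales by $53.17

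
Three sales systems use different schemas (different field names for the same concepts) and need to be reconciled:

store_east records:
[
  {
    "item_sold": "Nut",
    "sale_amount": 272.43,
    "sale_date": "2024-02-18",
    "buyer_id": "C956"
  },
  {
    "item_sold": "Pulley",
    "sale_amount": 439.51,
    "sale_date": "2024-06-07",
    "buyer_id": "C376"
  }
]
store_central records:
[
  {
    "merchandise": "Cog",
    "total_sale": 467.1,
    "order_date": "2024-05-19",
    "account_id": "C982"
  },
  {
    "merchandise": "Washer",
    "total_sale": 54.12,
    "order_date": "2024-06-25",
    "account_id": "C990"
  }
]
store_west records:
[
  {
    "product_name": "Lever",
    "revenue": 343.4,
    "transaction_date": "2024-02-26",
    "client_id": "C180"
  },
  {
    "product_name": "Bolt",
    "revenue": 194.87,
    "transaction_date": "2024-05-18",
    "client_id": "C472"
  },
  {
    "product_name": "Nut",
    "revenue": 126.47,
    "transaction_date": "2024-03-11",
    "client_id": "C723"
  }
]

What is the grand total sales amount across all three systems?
1897.9

Schema reconciliation - all amount fields map to sale amount:

store_east (sale_amount): 711.94
store_central (total_sale): 521.22
store_west (revenue): 664.74

Grand total: 1897.9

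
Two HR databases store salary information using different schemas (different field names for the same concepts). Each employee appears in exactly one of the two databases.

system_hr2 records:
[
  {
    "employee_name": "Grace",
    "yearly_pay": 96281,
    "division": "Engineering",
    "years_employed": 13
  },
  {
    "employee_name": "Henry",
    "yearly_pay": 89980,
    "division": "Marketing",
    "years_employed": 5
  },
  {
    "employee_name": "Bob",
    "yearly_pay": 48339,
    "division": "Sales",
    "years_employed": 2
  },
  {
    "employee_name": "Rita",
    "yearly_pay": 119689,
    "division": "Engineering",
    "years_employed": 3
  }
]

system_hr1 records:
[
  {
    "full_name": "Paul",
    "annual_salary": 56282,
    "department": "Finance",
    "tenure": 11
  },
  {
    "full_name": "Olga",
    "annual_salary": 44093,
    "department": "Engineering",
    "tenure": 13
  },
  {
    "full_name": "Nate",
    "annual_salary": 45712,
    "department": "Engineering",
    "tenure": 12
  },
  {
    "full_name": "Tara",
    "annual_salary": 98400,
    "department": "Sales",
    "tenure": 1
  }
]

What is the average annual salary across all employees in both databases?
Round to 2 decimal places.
74847.00

Schema mapping: "yearly_pay" (system_hr2) = "annual_salary" (system_hr1) = annual salary

All salaries: [96281, 89980, 48339, 119689, 56282, 44093, 45712, 98400]
Sum: 598776
Count: 8
Average: 598776 / 8 = 74847.00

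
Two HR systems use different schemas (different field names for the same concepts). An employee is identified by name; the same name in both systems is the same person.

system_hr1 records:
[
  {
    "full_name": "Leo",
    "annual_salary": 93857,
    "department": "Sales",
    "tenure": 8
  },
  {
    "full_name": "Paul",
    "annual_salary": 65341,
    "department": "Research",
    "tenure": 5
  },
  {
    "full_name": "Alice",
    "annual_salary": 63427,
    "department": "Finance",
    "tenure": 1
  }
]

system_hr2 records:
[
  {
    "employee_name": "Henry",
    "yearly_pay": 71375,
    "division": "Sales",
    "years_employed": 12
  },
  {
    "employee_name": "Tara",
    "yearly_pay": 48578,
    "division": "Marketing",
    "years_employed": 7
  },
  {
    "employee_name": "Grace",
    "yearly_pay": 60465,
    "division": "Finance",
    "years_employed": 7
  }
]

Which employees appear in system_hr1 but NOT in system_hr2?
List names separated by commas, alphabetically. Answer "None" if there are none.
Alice, Leo, Paul

Schema mapping: "full_name" (system_hr1) = "employee_name" (system_hr2) = employee name

Names in system_hr1: ['Alice', 'Leo', 'Paul']
Names in system_hr2: ['Grace', 'Henry', 'Tara']

In system_hr1 but not system_hr2: ['Alice', 'Leo', 'Paul']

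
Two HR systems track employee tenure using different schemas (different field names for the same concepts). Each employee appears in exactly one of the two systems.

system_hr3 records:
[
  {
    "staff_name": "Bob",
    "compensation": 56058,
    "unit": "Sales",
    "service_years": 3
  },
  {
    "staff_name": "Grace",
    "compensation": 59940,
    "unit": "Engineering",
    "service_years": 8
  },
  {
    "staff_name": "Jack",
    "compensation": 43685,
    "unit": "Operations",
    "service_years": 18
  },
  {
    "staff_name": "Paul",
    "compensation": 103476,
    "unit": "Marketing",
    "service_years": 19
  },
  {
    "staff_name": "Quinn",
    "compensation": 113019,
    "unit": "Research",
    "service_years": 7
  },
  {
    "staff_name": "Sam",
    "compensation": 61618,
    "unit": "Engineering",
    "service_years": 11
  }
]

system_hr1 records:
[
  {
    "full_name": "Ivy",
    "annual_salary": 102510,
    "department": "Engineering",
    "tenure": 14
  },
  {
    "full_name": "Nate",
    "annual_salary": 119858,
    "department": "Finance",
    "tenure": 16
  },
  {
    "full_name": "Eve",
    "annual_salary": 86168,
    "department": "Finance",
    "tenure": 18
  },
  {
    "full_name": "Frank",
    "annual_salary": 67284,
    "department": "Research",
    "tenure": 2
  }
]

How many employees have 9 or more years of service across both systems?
6

Reconcile schemas: "service_years" (system_hr3) = "tenure" (system_hr1) = years of service

From system_hr3: 3 employees with >= 9 years
From system_hr1: 3 employees with >= 9 years

Total: 3 + 3 = 6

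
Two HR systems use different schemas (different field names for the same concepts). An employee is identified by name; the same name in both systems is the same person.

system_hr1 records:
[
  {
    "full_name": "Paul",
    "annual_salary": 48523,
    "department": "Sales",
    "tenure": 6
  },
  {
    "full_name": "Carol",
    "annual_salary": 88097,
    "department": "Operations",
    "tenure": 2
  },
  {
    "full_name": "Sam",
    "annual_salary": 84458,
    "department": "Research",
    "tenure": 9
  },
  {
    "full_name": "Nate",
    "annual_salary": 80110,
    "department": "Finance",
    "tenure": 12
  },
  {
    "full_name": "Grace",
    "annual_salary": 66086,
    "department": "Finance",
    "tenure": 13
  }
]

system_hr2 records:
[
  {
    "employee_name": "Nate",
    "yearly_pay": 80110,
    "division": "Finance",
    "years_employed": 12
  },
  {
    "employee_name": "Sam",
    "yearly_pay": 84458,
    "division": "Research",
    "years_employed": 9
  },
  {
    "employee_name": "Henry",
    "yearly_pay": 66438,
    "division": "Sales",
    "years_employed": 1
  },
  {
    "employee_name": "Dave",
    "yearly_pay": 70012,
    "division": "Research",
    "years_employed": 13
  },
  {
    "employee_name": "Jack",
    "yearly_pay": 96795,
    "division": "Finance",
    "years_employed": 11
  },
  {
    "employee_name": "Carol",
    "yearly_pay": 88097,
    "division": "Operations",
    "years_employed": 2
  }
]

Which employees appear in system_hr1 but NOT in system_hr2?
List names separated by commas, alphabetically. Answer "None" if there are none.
Grace, Paul

Schema mapping: "full_name" (system_hr1) = "employee_name" (system_hr2) = employee name

Names in system_hr1: ['Carol', 'Grace', 'Nate', 'Paul', 'Sam']
Names in system_hr2: ['Carol', 'Dave', 'Henry', 'Jack', 'Nate', 'Sam']

In system_hr1 but not system_hr2: ['Grace', 'Paul']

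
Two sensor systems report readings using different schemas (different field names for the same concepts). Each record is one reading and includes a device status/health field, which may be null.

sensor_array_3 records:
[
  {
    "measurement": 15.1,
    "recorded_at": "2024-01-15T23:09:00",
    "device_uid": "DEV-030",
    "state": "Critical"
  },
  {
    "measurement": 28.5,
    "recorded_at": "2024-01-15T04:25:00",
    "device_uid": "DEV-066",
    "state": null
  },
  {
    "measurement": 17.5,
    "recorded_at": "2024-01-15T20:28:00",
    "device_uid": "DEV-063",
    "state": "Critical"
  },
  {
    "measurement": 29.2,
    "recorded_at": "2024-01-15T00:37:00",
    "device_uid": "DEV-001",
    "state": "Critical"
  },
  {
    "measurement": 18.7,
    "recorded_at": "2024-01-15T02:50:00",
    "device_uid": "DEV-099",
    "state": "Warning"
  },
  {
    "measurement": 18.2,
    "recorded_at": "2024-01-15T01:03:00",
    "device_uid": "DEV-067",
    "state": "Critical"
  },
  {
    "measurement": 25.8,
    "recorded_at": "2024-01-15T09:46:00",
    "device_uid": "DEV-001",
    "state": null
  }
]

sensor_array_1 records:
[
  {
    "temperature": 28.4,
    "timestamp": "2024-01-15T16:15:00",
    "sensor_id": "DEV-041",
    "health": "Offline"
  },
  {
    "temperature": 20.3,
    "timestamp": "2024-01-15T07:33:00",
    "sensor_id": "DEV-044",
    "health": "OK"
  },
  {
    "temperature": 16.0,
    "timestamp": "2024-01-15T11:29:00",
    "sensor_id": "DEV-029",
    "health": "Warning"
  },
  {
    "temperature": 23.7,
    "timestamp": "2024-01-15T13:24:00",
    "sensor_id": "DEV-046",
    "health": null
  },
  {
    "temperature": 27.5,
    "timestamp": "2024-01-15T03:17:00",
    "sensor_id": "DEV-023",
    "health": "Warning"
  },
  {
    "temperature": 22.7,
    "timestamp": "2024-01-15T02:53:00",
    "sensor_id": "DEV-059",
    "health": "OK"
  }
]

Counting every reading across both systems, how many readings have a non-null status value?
10

Schema mapping: "state" (sensor_array_3) = "health" (sensor_array_1) = status

Non-null in sensor_array_3: 5
Non-null in sensor_array_1: 5

Total non-null: 5 + 5 = 10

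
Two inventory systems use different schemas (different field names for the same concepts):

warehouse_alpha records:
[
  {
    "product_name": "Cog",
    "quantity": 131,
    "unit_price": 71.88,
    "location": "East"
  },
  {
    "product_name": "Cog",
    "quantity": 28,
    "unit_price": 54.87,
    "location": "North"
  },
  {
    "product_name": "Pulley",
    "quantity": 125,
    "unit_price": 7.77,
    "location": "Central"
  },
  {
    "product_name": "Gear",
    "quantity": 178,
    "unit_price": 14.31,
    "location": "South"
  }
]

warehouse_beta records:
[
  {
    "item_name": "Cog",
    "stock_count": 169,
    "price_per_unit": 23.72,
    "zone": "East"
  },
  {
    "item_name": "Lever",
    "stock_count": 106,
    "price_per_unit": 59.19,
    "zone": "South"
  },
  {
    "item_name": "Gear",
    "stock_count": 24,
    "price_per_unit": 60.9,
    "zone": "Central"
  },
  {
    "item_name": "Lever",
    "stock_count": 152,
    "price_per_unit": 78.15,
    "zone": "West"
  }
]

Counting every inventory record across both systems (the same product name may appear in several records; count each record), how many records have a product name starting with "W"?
0

Schema mapping: "product_name" (warehouse_alpha) = "item_name" (warehouse_beta) = product name

Records with product name starting with "W" in warehouse_alpha: 0
Records with product name starting with "W" in warehouse_beta: 0

Total: 0 + 0 = 0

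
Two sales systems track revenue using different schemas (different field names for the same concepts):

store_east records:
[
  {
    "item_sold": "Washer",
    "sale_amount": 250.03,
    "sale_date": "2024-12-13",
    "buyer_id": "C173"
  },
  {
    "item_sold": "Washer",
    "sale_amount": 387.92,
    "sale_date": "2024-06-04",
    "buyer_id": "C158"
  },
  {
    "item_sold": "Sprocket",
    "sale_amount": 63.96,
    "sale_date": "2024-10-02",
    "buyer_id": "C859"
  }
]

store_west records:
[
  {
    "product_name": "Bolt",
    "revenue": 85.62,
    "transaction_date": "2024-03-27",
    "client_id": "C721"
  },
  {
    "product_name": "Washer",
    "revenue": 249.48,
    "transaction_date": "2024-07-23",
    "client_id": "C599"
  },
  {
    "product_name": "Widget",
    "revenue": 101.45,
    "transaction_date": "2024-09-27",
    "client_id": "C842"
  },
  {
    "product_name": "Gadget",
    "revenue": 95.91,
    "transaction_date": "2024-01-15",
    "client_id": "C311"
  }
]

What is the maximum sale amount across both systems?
387.92

Reconcile: "sale_amount" (store_east) = "revenue" (store_west) = sale amount

Maximum in store_east: 387.92
Maximum in store_west: 249.48

Overall maximum: max(387.92, 249.48) = 387.92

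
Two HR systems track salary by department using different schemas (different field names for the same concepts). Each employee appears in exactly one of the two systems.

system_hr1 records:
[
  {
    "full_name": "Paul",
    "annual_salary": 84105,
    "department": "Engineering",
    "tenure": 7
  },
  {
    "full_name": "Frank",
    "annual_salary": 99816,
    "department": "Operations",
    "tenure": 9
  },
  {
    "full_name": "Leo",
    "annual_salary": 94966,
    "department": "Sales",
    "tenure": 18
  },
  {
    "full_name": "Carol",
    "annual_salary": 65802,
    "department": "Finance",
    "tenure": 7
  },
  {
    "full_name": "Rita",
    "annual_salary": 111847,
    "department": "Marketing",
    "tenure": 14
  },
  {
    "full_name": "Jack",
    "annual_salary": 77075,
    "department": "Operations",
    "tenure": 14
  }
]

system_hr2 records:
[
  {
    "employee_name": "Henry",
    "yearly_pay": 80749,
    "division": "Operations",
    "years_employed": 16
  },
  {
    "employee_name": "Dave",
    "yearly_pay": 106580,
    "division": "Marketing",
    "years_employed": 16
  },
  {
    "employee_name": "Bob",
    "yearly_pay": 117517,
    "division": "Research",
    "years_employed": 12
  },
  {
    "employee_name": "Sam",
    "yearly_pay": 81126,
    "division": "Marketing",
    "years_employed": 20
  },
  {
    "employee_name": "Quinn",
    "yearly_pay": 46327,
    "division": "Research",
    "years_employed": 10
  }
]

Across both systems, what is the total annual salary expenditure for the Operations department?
257640

Schema mappings:
- "department" (system_hr1) = "division" (system_hr2) = department
- "annual_salary" (system_hr1) = "yearly_pay" (system_hr2) = salary

Operations salaries from system_hr1: 176891
Operations salaries from system_hr2: 80749

Total: 176891 + 80749 = 257640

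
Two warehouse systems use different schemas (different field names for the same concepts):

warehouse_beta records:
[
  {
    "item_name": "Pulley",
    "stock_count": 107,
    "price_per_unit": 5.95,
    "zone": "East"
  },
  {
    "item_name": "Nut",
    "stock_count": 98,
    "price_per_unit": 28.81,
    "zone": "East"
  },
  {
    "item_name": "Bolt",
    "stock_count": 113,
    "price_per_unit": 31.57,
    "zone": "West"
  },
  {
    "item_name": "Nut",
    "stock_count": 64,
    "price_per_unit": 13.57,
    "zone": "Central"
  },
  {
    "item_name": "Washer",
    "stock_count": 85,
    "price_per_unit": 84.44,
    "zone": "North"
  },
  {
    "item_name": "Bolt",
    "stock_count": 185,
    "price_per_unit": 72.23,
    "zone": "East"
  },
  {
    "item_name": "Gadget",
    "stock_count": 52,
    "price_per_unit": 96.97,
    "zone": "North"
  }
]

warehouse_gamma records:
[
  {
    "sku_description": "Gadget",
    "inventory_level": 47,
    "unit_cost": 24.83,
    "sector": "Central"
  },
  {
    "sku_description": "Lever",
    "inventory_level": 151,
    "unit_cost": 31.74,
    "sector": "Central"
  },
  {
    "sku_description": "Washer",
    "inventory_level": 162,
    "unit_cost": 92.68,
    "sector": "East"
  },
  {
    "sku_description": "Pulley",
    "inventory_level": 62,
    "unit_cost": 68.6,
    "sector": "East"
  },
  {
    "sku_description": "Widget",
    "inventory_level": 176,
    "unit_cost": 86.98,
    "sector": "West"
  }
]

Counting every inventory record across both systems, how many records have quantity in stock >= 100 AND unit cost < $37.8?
3

Schema mappings:
- "stock_count" (warehouse_beta) = "inventory_level" (warehouse_gamma) = quantity
- "price_per_unit" (warehouse_beta) = "unit_cost" (warehouse_gamma) = unit cost

Records meeting both conditions in warehouse_beta: 2
Records meeting both conditions in warehouse_gamma: 1

Total: 2 + 1 = 3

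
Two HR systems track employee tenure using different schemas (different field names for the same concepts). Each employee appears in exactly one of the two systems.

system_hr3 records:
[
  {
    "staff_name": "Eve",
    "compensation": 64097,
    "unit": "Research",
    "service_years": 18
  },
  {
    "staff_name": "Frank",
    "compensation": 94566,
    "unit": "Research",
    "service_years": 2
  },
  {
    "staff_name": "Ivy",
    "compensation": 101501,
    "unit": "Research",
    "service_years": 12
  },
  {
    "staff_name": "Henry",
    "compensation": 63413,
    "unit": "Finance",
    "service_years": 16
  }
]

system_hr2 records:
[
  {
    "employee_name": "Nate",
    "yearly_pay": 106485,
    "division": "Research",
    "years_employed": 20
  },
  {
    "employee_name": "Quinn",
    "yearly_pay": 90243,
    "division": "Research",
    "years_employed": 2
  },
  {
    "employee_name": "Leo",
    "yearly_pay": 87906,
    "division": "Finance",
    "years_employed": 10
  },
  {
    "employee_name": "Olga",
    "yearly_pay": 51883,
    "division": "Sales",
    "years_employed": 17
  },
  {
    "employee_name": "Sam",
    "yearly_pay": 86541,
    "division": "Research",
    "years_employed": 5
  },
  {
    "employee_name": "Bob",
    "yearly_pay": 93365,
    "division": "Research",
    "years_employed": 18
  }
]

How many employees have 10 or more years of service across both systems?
7

Reconcile schemas: "service_years" (system_hr3) = "years_employed" (system_hr2) = years of service

From system_hr3: 3 employees with >= 10 years
From system_hr2: 4 employees with >= 10 years

Total: 3 + 4 = 7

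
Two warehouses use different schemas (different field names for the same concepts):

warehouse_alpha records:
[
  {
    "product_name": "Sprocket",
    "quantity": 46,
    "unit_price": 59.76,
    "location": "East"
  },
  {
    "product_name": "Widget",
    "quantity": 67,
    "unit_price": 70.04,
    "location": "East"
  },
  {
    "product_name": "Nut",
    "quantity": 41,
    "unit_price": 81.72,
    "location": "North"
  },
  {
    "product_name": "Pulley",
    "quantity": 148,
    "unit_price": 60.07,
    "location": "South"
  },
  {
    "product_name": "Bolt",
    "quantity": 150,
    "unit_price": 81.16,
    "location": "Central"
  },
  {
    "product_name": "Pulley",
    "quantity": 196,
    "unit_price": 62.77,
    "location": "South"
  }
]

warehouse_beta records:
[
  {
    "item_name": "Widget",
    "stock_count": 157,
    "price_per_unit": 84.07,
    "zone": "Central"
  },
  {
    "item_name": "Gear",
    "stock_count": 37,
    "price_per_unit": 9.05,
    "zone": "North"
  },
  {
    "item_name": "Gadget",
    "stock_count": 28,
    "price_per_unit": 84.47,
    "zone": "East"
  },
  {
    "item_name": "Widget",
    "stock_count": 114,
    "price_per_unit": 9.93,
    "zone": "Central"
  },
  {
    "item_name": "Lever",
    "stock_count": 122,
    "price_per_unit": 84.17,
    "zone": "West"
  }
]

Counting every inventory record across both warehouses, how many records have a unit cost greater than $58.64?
9

Schema mapping: "unit_price" (warehouse_alpha) = "price_per_unit" (warehouse_beta) = unit cost

Records > $58.64 in warehouse_alpha: 6
Records > $58.64 in warehouse_beta: 3

Total count: 6 + 3 = 9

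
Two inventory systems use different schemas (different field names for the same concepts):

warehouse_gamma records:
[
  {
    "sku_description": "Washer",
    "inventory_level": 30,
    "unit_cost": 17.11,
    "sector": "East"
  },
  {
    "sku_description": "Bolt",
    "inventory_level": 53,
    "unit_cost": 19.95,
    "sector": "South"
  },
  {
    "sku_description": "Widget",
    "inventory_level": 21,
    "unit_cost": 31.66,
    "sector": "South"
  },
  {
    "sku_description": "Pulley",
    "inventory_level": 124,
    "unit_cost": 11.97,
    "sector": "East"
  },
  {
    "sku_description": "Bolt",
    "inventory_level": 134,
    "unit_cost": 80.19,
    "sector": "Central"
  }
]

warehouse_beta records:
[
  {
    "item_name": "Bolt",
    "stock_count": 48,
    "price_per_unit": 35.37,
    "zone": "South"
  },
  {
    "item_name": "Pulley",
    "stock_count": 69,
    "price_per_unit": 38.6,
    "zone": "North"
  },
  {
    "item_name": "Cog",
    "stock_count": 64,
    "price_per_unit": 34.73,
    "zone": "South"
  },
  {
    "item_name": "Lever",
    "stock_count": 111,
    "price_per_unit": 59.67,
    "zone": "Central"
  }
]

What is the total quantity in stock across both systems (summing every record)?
654

To reconcile these schemas, identify the field holding the quantity in stock in each system:
1. In warehouse_gamma it is "inventory_level"
2. In warehouse_beta it is "stock_count"

From warehouse_gamma: 30 + 53 + 21 + 124 + 134 = 362
From warehouse_beta: 48 + 69 + 64 + 111 = 292

Total: 362 + 292 = 654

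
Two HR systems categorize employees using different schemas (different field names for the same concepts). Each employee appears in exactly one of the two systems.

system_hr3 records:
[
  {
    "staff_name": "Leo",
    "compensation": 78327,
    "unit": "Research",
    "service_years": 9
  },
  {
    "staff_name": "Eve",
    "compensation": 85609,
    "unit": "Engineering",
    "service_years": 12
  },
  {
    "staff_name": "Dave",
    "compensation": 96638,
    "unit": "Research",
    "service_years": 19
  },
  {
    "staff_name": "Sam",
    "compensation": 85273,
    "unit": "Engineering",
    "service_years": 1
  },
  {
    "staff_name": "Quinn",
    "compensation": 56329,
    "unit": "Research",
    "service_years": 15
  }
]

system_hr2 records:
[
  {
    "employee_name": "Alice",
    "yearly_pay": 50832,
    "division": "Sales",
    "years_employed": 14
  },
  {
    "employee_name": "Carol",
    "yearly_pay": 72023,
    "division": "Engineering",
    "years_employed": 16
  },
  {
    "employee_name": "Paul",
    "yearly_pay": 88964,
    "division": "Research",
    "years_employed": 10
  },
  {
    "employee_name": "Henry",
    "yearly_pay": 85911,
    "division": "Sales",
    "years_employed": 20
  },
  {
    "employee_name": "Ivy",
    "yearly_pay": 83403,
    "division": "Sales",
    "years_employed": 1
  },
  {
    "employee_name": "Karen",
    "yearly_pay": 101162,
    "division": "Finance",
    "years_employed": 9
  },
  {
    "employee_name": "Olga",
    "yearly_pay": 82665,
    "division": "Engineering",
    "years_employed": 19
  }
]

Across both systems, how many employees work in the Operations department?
0

Schema mapping: "unit" (system_hr3) = "division" (system_hr2) = department

Operations employees in system_hr3: 0
Operations employees in system_hr2: 0

Total in Operations: 0 + 0 = 0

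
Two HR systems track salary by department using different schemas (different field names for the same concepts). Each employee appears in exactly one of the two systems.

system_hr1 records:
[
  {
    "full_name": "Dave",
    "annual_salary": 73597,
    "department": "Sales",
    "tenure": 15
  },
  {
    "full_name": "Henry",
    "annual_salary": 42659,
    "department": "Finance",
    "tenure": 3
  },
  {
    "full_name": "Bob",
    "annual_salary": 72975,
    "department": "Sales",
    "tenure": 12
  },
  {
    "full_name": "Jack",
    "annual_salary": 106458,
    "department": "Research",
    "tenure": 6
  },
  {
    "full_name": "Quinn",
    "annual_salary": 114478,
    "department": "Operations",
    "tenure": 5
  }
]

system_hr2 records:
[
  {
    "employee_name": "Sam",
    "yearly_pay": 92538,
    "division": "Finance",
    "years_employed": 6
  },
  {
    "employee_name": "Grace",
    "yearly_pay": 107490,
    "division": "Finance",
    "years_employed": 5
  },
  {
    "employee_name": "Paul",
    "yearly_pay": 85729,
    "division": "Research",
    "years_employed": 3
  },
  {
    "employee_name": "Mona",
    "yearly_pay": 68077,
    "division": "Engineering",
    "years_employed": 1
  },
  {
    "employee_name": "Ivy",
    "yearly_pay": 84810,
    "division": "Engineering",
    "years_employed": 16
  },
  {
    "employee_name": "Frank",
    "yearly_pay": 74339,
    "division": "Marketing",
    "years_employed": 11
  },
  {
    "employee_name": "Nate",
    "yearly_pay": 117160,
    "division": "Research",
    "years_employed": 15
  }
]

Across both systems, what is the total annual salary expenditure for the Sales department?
146572

Schema mappings:
- "department" (system_hr1) = "division" (system_hr2) = department
- "annual_salary" (system_hr1) = "yearly_pay" (system_hr2) = salary

Sales salaries from system_hr1: 146572
Sales salaries from system_hr2: 0

Total: 146572 + 0 = 146572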